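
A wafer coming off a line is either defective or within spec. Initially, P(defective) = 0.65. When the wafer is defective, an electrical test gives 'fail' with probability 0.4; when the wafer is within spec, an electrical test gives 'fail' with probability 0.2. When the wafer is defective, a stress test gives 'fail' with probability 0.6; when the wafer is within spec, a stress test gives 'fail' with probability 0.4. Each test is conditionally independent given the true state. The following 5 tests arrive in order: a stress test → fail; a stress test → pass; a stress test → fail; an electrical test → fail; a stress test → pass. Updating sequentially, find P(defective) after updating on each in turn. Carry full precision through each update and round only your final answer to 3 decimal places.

0.788

After a stress test='fail': P(defective) = 0.6·0.6500 / (0.6·0.6500 + 0.4·0.3500) ≈ 0.7358
After a stress test='pass': P(defective) = 0.4·0.7358 / (0.4·0.7358 + 0.6·0.2642) ≈ 0.6500
After a stress test='fail': P(defective) = 0.6·0.6500 / (0.6·0.6500 + 0.4·0.3500) ≈ 0.7358
After an electrical test='fail': P(defective) = 0.4·0.7358 / (0.4·0.7358 + 0.2·0.2642) ≈ 0.8478
After a stress test='pass': P(defective) = 0.4·0.8478 / (0.4·0.8478 + 0.6·0.1522) ≈ 0.7879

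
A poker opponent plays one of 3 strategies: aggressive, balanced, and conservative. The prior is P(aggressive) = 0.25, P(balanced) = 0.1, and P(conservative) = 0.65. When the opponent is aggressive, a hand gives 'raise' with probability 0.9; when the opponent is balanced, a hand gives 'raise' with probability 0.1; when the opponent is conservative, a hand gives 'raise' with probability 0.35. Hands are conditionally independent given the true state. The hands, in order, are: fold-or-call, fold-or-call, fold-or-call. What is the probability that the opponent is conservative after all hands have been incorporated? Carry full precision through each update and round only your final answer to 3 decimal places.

After 'fold-or-call': normaliser = 0.1·0.2500 + 0.9·0.1000 + 0.65·0.6500; P(aggressive) ≈ 0.0465, P(balanced) ≈ 0.1674, P(conservative) ≈ 0.7860
After 'fold-or-call': normaliser = 0.1·0.0465 + 0.9·0.1674 + 0.65·0.7860; P(aggressive) ≈ 0.0070, P(balanced) ≈ 0.2262, P(conservative) ≈ 0.7668
After 'fold-or-call': normaliser = 0.1·0.0070 + 0.9·0.2262 + 0.65·0.7668; P(aggressive) ≈ 0.0010, P(balanced) ≈ 0.2897, P(conservative) ≈ 0.7093

0.709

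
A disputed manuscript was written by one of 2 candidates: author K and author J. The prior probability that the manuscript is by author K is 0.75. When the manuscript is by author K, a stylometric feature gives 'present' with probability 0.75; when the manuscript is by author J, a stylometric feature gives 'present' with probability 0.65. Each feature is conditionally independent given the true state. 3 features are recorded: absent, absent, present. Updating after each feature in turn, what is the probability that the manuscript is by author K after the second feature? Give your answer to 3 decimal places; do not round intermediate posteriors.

After 'absent': P(author K) = 0.25·0.7500 / (0.25·0.7500 + 0.35·0.2500) ≈ 0.6818
After 'absent': P(author K) = 0.25·0.6818 / (0.25·0.6818 + 0.35·0.3182) ≈ 0.6048

0.605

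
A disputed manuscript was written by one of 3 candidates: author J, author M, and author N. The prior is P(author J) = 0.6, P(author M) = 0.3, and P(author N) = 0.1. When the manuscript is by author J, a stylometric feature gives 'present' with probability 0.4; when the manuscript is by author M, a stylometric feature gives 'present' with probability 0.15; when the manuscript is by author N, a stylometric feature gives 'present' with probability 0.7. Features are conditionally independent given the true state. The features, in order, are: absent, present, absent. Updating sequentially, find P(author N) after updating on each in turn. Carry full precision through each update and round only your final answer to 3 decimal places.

After 'absent': normaliser = 0.6·0.6000 + 0.85·0.3000 + 0.3·0.1000; P(author J) ≈ 0.5581, P(author M) ≈ 0.3953, P(author N) ≈ 0.0465
After 'present': normaliser = 0.4·0.5581 + 0.15·0.3953 + 0.7·0.0465; P(author J) ≈ 0.7085, P(author M) ≈ 0.1882, P(author N) ≈ 0.1033
After 'absent': normaliser = 0.6·0.7085 + 0.85·0.1882 + 0.3·0.1033; P(author J) ≈ 0.6900, P(author M) ≈ 0.2597, P(author N) ≈ 0.0503

0.050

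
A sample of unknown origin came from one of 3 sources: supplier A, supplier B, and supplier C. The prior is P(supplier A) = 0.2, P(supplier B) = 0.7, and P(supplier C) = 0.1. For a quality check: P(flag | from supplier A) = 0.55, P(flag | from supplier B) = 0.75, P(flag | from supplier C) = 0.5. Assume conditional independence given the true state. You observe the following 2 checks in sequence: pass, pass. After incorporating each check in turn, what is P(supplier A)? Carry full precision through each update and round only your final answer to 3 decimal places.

After 'pass': normaliser = 0.45·0.2000 + 0.25·0.7000 + 0.5·0.1000; P(supplier A) ≈ 0.2857, P(supplier B) ≈ 0.5556, P(supplier C) ≈ 0.1587
After 'pass': normaliser = 0.45·0.2857 + 0.25·0.5556 + 0.5·0.1587; P(supplier A) ≈ 0.3707, P(supplier B) ≈ 0.4005, P(supplier C) ≈ 0.2288

0.371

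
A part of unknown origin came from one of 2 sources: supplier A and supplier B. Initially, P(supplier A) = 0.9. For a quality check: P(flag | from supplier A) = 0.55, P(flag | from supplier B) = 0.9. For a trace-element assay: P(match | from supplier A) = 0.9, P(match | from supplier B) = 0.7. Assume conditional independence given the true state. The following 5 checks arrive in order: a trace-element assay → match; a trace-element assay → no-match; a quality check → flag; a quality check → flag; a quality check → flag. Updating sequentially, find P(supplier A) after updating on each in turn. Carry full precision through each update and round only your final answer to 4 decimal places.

After a trace-element assay='match': P(supplier A) = 0.9·0.9000 / (0.9·0.9000 + 0.7·0.1000) ≈ 0.9205
After a trace-element assay='no-match': P(supplier A) = 0.1·0.9205 / (0.1·0.9205 + 0.3·0.0795) ≈ 0.7941
After a quality check='flag': P(supplier A) = 0.55·0.7941 / (0.55·0.7941 + 0.9·0.2059) ≈ 0.7021
After a quality check='flag': P(supplier A) = 0.55·0.7021 / (0.55·0.7021 + 0.9·0.2979) ≈ 0.5902
After a quality check='flag': P(supplier A) = 0.55·0.5902 / (0.55·0.5902 + 0.9·0.4098) ≈ 0.4682

0.4682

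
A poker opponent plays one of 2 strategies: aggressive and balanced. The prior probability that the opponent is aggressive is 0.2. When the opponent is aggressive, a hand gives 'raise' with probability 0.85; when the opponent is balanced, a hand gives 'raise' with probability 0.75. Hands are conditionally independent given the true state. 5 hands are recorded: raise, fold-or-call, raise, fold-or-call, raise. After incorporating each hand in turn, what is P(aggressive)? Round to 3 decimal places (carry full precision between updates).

After 'raise': P(aggressive) = 0.85·0.2000 / (0.85·0.2000 + 0.75·0.8000) ≈ 0.2208
After 'fold-or-call': P(aggressive) = 0.15·0.2208 / (0.15·0.2208 + 0.25·0.7792) ≈ 0.1453
After 'raise': P(aggressive) = 0.85·0.1453 / (0.85·0.1453 + 0.75·0.8547) ≈ 0.1615
After 'fold-or-call': P(aggressive) = 0.15·0.1615 / (0.15·0.1615 + 0.25·0.8385) ≈ 0.1036
After 'raise': P(aggressive) = 0.85·0.1036 / (0.85·0.1036 + 0.75·0.8964) ≈ 0.1158

0.116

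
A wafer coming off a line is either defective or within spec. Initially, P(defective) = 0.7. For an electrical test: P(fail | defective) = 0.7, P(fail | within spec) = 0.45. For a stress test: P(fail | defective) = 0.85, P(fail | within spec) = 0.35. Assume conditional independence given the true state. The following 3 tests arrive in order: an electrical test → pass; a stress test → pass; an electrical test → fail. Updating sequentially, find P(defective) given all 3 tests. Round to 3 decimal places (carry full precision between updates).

0.314

After an electrical test='pass': P(defective) = 0.3·0.7000 / (0.3·0.7000 + 0.55·0.3000) ≈ 0.5600
After a stress test='pass': P(defective) = 0.15·0.5600 / (0.15·0.5600 + 0.65·0.4400) ≈ 0.2270
After an electrical test='fail': P(defective) = 0.7·0.2270 / (0.7·0.2270 + 0.45·0.7730) ≈ 0.3136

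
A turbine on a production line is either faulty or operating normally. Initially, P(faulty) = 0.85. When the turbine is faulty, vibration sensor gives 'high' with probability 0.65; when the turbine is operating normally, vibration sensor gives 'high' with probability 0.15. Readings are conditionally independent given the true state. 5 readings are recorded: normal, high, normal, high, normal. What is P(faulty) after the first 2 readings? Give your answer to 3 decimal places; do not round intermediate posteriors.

0.910

After 'normal': P(faulty) = 0.35·0.8500 / (0.35·0.8500 + 0.85·0.1500) ≈ 0.7000
After 'high': P(faulty) = 0.65·0.7000 / (0.65·0.7000 + 0.15·0.3000) ≈ 0.9100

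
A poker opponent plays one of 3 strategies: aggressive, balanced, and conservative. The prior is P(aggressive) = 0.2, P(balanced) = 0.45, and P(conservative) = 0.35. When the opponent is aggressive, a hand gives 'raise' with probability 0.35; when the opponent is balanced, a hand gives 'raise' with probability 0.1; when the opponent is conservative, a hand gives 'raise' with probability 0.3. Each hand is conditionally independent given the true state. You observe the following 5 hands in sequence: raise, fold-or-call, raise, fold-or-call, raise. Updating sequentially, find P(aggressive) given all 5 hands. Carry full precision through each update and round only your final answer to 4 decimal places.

0.4204

After 'raise': normaliser = 0.35·0.2000 + 0.1·0.4500 + 0.3·0.3500; P(aggressive) ≈ 0.3182, P(balanced) ≈ 0.2045, P(conservative) ≈ 0.4773
After 'fold-or-call': normaliser = 0.65·0.3182 + 0.9·0.2045 + 0.7·0.4773; P(aggressive) ≈ 0.2853, P(balanced) ≈ 0.2539, P(conservative) ≈ 0.4608
After 'raise': normaliser = 0.35·0.2853 + 0.1·0.2539 + 0.3·0.4608; P(aggressive) ≈ 0.3789, P(balanced) ≈ 0.0964, P(conservative) ≈ 0.5247
After 'fold-or-call': normaliser = 0.65·0.3789 + 0.9·0.0964 + 0.7·0.5247; P(aggressive) ≈ 0.3517, P(balanced) ≈ 0.1238, P(conservative) ≈ 0.5244
After 'raise': normaliser = 0.35·0.3517 + 0.1·0.1238 + 0.3·0.5244; P(aggressive) ≈ 0.4204, P(balanced) ≈ 0.0423, P(conservative) ≈ 0.5373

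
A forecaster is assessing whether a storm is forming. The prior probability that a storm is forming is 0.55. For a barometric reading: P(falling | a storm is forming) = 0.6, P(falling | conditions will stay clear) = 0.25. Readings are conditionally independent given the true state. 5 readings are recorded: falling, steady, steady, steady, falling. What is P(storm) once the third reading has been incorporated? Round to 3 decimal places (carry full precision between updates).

0.455

Each posterior becomes the prior for the next update.
After 'falling': P(storm) = 0.6·0.5500 / (0.6·0.5500 + 0.25·0.4500) ≈ 0.7458
After 'steady': P(storm) = 0.4·0.7458 / (0.4·0.7458 + 0.75·0.2542) ≈ 0.6101
After 'steady': P(storm) = 0.4·0.6101 / (0.4·0.6101 + 0.75·0.3899) ≈ 0.4549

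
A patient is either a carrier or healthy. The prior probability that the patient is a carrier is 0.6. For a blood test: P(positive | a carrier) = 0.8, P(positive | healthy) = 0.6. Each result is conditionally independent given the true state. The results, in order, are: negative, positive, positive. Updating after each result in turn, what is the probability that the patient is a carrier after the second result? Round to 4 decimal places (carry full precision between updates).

0.5000

Each posterior becomes the prior for the next update.
After 'negative': P(carrier) = 0.2·0.6000 / (0.2·0.6000 + 0.4·0.4000) ≈ 0.4286
After 'positive': P(carrier) = 0.8·0.4286 / (0.8·0.4286 + 0.6·0.5714) ≈ 0.5000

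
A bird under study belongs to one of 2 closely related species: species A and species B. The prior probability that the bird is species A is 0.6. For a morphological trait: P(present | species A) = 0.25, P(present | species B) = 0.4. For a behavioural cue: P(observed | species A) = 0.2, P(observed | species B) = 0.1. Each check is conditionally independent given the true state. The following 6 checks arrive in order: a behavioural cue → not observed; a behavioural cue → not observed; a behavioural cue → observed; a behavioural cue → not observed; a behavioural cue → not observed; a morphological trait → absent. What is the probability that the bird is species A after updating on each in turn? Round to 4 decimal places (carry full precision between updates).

After a behavioural cue='not observed': P(species A) = 0.8·0.6000 / (0.8·0.6000 + 0.9·0.4000) ≈ 0.5714
After a behavioural cue='not observed': P(species A) = 0.8·0.5714 / (0.8·0.5714 + 0.9·0.4286) ≈ 0.5424
After a behavioural cue='observed': P(species A) = 0.2·0.5424 / (0.2·0.5424 + 0.1·0.4576) ≈ 0.7033
After a behavioural cue='not observed': P(species A) = 0.8·0.7033 / (0.8·0.7033 + 0.9·0.2967) ≈ 0.6781
After a behavioural cue='not observed': P(species A) = 0.8·0.6781 / (0.8·0.6781 + 0.9·0.3219) ≈ 0.6519
After a morphological trait='absent': P(species A) = 0.75·0.6519 / (0.75·0.6519 + 0.6·0.3481) ≈ 0.7007

0.7007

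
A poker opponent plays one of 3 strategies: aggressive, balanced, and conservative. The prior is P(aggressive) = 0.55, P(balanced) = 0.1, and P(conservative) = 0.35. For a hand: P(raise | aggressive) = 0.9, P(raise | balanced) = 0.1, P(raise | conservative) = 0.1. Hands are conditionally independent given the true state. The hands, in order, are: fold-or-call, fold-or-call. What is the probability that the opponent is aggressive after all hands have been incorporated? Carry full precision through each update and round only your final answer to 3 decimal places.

0.015

Each posterior becomes the prior for the next update.
After 'fold-or-call': normaliser = 0.1·0.5500 + 0.9·0.1000 + 0.9·0.3500; P(aggressive) ≈ 0.1196, P(balanced) ≈ 0.1957, P(conservative) ≈ 0.6848
After 'fold-or-call': normaliser = 0.1·0.1196 + 0.9·0.1957 + 0.9·0.6848; P(aggressive) ≈ 0.0149, P(balanced) ≈ 0.2189, P(conservative) ≈ 0.7662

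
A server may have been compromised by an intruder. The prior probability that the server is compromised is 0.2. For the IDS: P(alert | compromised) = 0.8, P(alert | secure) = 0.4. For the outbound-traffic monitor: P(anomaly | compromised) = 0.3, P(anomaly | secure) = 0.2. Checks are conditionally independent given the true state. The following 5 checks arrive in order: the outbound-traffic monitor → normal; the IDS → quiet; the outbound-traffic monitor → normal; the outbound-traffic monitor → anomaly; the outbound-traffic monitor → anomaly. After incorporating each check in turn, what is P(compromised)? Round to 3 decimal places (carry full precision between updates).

0.126

After the outbound-traffic monitor='normal': P(compromised) = 0.7·0.2000 / (0.7·0.2000 + 0.8·0.8000) ≈ 0.1795
After the IDS='quiet': P(compromised) = 0.2·0.1795 / (0.2·0.1795 + 0.6·0.8205) ≈ 0.0680
After the outbound-traffic monitor='normal': P(compromised) = 0.7·0.0680 / (0.7·0.0680 + 0.8·0.9320) ≈ 0.0600
After the outbound-traffic monitor='anomaly': P(compromised) = 0.3·0.0600 / (0.3·0.0600 + 0.2·0.9400) ≈ 0.0873
After the outbound-traffic monitor='anomaly': P(compromised) = 0.3·0.0873 / (0.3·0.0873 + 0.2·0.9127) ≈ 0.1255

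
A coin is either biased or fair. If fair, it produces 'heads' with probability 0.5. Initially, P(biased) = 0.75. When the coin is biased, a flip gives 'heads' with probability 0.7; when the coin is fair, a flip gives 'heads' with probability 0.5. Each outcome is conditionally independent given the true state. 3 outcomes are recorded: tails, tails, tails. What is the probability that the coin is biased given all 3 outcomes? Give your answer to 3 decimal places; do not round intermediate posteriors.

0.393

Apply Bayes' rule sequentially, carrying P(biased) forward.
After 'tails': P(biased) = 0.3·0.7500 / (0.3·0.7500 + 0.5·0.2500) ≈ 0.6429
After 'tails': P(biased) = 0.3·0.6429 / (0.3·0.6429 + 0.5·0.3571) ≈ 0.5192
After 'tails': P(biased) = 0.3·0.5192 / (0.3·0.5192 + 0.5·0.4808) ≈ 0.3932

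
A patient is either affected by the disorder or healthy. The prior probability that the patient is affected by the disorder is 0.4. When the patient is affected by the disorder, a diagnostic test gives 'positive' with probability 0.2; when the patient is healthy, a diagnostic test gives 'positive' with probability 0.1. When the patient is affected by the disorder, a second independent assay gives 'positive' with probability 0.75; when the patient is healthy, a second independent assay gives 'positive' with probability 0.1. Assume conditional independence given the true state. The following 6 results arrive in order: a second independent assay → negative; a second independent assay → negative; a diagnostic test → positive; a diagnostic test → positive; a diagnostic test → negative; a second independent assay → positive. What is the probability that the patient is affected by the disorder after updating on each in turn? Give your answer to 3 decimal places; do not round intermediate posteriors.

After a second independent assay='negative': P(affected) = 0.25·0.4000 / (0.25·0.4000 + 0.9·0.6000) ≈ 0.1562
After a second independent assay='negative': P(affected) = 0.25·0.1562 / (0.25·0.1562 + 0.9·0.8438) ≈ 0.0489
After a diagnostic test='positive': P(affected) = 0.2·0.0489 / (0.2·0.0489 + 0.1·0.9511) ≈ 0.0933
After a diagnostic test='positive': P(affected) = 0.2·0.0933 / (0.2·0.0933 + 0.1·0.9067) ≈ 0.1706
After a diagnostic test='negative': P(affected) = 0.8·0.1706 / (0.8·0.1706 + 0.9·0.8294) ≈ 0.1546
After a second independent assay='positive': P(affected) = 0.75·0.1546 / (0.75·0.1546 + 0.1·0.8454) ≈ 0.5784

0.578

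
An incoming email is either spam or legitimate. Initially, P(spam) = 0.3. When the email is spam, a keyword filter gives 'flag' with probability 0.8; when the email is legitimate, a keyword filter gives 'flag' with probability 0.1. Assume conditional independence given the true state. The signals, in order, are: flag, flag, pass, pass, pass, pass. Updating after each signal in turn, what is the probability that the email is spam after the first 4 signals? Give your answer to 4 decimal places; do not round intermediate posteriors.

0.5753

After 'flag': P(spam) = 0.8·0.3000 / (0.8·0.3000 + 0.1·0.7000) ≈ 0.7742
After 'flag': P(spam) = 0.8·0.7742 / (0.8·0.7742 + 0.1·0.2258) ≈ 0.9648
After 'pass': P(spam) = 0.2·0.9648 / (0.2·0.9648 + 0.9·0.0352) ≈ 0.8591
After 'pass': P(spam) = 0.2·0.8591 / (0.2·0.8591 + 0.9·0.1409) ≈ 0.5753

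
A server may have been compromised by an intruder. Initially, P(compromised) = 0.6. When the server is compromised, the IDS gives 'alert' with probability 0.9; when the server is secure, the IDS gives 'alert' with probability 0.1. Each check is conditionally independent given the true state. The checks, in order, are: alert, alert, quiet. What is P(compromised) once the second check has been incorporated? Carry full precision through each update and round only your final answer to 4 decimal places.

0.9918

After 'alert': P(compromised) = 0.9·0.6000 / (0.9·0.6000 + 0.1·0.4000) ≈ 0.9310
After 'alert': P(compromised) = 0.9·0.9310 / (0.9·0.9310 + 0.1·0.0690) ≈ 0.9918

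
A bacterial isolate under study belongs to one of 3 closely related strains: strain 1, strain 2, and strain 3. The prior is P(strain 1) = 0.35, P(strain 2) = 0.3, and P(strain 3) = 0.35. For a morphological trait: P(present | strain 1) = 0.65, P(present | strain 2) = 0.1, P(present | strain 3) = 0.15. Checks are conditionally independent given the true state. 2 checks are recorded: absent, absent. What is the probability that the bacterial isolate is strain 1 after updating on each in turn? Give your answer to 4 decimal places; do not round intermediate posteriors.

0.0796

After 'absent': normaliser = 0.35·0.3500 + 0.9·0.3000 + 0.85·0.3500; P(strain 1) ≈ 0.1775, P(strain 2) ≈ 0.3913, P(strain 3) ≈ 0.4312
After 'absent': normaliser = 0.35·0.1775 + 0.9·0.3913 + 0.85·0.4312; P(strain 1) ≈ 0.0796, P(strain 2) ≈ 0.4510, P(strain 3) ≈ 0.4694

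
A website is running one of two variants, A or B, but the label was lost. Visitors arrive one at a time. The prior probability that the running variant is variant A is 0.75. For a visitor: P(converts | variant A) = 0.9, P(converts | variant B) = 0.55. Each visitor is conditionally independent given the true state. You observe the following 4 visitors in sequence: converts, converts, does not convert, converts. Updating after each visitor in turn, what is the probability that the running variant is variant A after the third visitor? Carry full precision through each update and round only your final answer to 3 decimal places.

Apply Bayes' rule sequentially, carrying P(A) forward.
After 'converts': P(A) = 0.9·0.7500 / (0.9·0.7500 + 0.55·0.2500) ≈ 0.8308
After 'converts': P(A) = 0.9·0.8308 / (0.9·0.8308 + 0.55·0.1692) ≈ 0.8893
After 'does not convert': P(A) = 0.1·0.8893 / (0.1·0.8893 + 0.45·0.1107) ≈ 0.6409

0.641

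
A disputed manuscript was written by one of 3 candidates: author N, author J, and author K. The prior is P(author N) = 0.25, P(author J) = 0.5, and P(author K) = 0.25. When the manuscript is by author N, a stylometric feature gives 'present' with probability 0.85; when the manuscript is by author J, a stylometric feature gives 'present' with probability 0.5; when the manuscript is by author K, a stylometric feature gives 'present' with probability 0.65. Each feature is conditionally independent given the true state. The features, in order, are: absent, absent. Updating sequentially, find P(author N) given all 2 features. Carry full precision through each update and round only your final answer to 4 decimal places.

0.0349

Apply Bayes' rule sequentially, carrying P(author N) forward.
After 'absent': normaliser = 0.15·0.2500 + 0.5·0.5000 + 0.35·0.2500; P(author N) ≈ 0.1000, P(author J) ≈ 0.6667, P(author K) ≈ 0.2333
After 'absent': normaliser = 0.15·0.1000 + 0.5·0.6667 + 0.35·0.2333; P(author N) ≈ 0.0349, P(author J) ≈ 0.7752, P(author K) ≈ 0.1899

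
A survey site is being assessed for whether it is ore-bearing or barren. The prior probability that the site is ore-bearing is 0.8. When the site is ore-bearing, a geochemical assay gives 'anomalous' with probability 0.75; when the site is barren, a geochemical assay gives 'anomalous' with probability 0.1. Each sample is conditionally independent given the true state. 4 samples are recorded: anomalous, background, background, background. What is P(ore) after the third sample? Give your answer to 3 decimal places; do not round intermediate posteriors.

0.698

After 'anomalous': P(ore) = 0.75·0.8000 / (0.75·0.8000 + 0.1·0.2000) ≈ 0.9677
After 'background': P(ore) = 0.25·0.9677 / (0.25·0.9677 + 0.9·0.0323) ≈ 0.8929
After 'background': P(ore) = 0.25·0.8929 / (0.25·0.8929 + 0.9·0.1071) ≈ 0.6983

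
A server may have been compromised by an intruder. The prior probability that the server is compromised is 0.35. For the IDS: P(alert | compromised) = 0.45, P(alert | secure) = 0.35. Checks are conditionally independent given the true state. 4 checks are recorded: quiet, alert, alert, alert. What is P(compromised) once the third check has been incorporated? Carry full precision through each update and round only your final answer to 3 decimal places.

0.430

Each posterior becomes the prior for the next update.
After 'quiet': P(compromised) = 0.55·0.3500 / (0.55·0.3500 + 0.65·0.6500) ≈ 0.3130
After 'alert': P(compromised) = 0.45·0.3130 / (0.45·0.3130 + 0.35·0.6870) ≈ 0.3694
After 'alert': P(compromised) = 0.45·0.3694 / (0.45·0.3694 + 0.35·0.6306) ≈ 0.4296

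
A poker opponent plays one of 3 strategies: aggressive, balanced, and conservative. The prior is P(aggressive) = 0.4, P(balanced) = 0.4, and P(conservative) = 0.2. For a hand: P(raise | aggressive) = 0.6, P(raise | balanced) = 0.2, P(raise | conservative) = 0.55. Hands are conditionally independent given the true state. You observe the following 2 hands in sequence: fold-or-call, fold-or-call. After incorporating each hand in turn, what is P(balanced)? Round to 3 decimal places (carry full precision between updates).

0.710

After 'fold-or-call': normaliser = 0.4·0.4000 + 0.8·0.4000 + 0.45·0.2000; P(aggressive) ≈ 0.2807, P(balanced) ≈ 0.5614, P(conservative) ≈ 0.1579
After 'fold-or-call': normaliser = 0.4·0.2807 + 0.8·0.5614 + 0.45·0.1579; P(aggressive) ≈ 0.1775, P(balanced) ≈ 0.7101, P(conservative) ≈ 0.1123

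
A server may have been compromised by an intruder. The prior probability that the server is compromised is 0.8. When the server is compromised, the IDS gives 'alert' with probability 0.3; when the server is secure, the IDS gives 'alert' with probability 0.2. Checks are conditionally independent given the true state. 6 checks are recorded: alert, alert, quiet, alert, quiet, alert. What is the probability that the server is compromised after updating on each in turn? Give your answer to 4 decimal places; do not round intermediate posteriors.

0.9394

Apply Bayes' rule sequentially, carrying P(compromised) forward.
After 'alert': P(compromised) = 0.3·0.8000 / (0.3·0.8000 + 0.2·0.2000) ≈ 0.8571
After 'alert': P(compromised) = 0.3·0.8571 / (0.3·0.8571 + 0.2·0.1429) ≈ 0.9000
After 'quiet': P(compromised) = 0.7·0.9000 / (0.7·0.9000 + 0.8·0.1000) ≈ 0.8873
After 'alert': P(compromised) = 0.3·0.8873 / (0.3·0.8873 + 0.2·0.1127) ≈ 0.9220
After 'quiet': P(compromised) = 0.7·0.9220 / (0.7·0.9220 + 0.8·0.0780) ≈ 0.9118
After 'alert': P(compromised) = 0.3·0.9118 / (0.3·0.9118 + 0.2·0.0882) ≈ 0.9394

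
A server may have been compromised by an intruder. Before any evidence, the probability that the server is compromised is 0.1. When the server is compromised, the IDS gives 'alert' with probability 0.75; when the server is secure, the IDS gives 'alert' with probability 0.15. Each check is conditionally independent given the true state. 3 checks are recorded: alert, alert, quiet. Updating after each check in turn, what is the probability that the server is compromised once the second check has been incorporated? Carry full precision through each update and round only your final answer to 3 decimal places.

0.735

After 'alert': P(compromised) = 0.75·0.1000 / (0.75·0.1000 + 0.15·0.9000) ≈ 0.3571
After 'alert': P(compromised) = 0.75·0.3571 / (0.75·0.3571 + 0.15·0.6429) ≈ 0.7353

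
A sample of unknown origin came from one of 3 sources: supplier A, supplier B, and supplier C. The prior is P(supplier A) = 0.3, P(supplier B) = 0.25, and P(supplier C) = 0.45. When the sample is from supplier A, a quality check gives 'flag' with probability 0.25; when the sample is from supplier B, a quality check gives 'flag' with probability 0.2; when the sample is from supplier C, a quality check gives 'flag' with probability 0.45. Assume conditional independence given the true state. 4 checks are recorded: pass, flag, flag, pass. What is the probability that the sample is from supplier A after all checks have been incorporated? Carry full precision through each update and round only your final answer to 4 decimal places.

Each posterior becomes the prior for the next update.
After 'pass': normaliser = 0.75·0.3000 + 0.8·0.2500 + 0.55·0.4500; P(supplier A) ≈ 0.3346, P(supplier B) ≈ 0.2974, P(supplier C) ≈ 0.3680
After 'flag': normaliser = 0.25·0.3346 + 0.2·0.2974 + 0.45·0.3680; P(supplier A) ≈ 0.2709, P(supplier B) ≈ 0.1927, P(supplier C) ≈ 0.5364
After 'flag': normaliser = 0.25·0.2709 + 0.2·0.1927 + 0.45·0.5364; P(supplier A) ≈ 0.1948, P(supplier B) ≈ 0.1108, P(supplier C) ≈ 0.6943
After 'pass': normaliser = 0.75·0.1948 + 0.8·0.1108 + 0.55·0.6943; P(supplier A) ≈ 0.2369, P(supplier B) ≈ 0.1438, P(supplier C) ≈ 0.6193

0.2369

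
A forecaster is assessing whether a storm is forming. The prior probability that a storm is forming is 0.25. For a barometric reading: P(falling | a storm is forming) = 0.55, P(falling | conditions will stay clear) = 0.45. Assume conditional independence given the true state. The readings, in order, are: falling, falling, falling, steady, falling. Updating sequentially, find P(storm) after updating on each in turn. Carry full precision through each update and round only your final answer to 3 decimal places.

Each posterior becomes the prior for the next update.
After 'falling': P(storm) = 0.55·0.2500 / (0.55·0.2500 + 0.45·0.7500) ≈ 0.2895
After 'falling': P(storm) = 0.55·0.2895 / (0.55·0.2895 + 0.45·0.7105) ≈ 0.3324
After 'falling': P(storm) = 0.55·0.3324 / (0.55·0.3324 + 0.45·0.6676) ≈ 0.3783
After 'steady': P(storm) = 0.45·0.3783 / (0.45·0.3783 + 0.55·0.6217) ≈ 0.3324
After 'falling': P(storm) = 0.55·0.3324 / (0.55·0.3324 + 0.45·0.6676) ≈ 0.3783

0.378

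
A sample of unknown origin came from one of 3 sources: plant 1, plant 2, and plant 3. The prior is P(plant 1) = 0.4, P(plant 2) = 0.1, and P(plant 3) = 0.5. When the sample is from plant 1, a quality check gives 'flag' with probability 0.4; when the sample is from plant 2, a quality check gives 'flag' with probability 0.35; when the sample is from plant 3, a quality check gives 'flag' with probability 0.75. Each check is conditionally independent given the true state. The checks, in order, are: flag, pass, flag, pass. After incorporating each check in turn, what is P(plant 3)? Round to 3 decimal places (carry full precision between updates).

After 'flag': normaliser = 0.4·0.4000 + 0.35·0.1000 + 0.75·0.5000; P(plant 1) ≈ 0.2807, P(plant 2) ≈ 0.0614, P(plant 3) ≈ 0.6579
After 'pass': normaliser = 0.6·0.2807 + 0.65·0.0614 + 0.25·0.6579; P(plant 1) ≈ 0.4518, P(plant 2) ≈ 0.1071, P(plant 3) ≈ 0.4412
After 'flag': normaliser = 0.4·0.4518 + 0.35·0.1071 + 0.75·0.4412; P(plant 1) ≈ 0.3291, P(plant 2) ≈ 0.0682, P(plant 3) ≈ 0.6026
After 'pass': normaliser = 0.6·0.3291 + 0.65·0.0682 + 0.25·0.6026; P(plant 1) ≈ 0.5031, P(plant 2) ≈ 0.1130, P(plant 3) ≈ 0.3839

0.384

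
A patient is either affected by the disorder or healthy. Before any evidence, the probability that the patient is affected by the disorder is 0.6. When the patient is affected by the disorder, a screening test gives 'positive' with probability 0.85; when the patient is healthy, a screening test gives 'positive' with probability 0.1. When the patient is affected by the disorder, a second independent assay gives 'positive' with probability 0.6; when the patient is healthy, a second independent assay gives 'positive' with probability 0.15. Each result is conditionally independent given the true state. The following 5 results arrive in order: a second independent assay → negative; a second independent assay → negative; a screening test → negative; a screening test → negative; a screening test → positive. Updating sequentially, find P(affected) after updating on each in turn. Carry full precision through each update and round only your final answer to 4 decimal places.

After a second independent assay='negative': P(affected) = 0.4·0.6000 / (0.4·0.6000 + 0.85·0.4000) ≈ 0.4138
After a second independent assay='negative': P(affected) = 0.4·0.4138 / (0.4·0.4138 + 0.85·0.5862) ≈ 0.2494
After a screening test='negative': P(affected) = 0.15·0.2494 / (0.15·0.2494 + 0.9·0.7506) ≈ 0.0525
After a screening test='negative': P(affected) = 0.15·0.0525 / (0.15·0.0525 + 0.9·0.9475) ≈ 0.0091
After a screening test='positive': P(affected) = 0.85·0.0091 / (0.85·0.0091 + 0.1·0.9909) ≈ 0.0727

0.0727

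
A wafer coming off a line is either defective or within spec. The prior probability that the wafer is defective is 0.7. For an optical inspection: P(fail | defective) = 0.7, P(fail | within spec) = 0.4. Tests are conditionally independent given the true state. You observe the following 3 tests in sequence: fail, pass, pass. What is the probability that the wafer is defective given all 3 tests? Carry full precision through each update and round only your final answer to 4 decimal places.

Apply Bayes' rule sequentially, carrying P(defective) forward.
After 'fail': P(defective) = 0.7·0.7000 / (0.7·0.7000 + 0.4·0.3000) ≈ 0.8033
After 'pass': P(defective) = 0.3·0.8033 / (0.3·0.8033 + 0.6·0.1967) ≈ 0.6712
After 'pass': P(defective) = 0.3·0.6712 / (0.3·0.6712 + 0.6·0.3288) ≈ 0.5052

0.5052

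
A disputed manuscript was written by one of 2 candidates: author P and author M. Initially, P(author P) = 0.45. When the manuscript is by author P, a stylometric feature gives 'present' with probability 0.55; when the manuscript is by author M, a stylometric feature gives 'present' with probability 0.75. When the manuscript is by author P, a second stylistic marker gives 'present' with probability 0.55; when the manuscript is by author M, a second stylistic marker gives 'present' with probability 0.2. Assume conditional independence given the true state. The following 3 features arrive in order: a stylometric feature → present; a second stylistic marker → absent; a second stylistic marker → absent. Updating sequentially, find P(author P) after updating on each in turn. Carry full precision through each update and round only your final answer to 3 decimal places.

Apply Bayes' rule sequentially, carrying P(author P) forward.
After a stylometric feature='present': P(author P) = 0.55·0.4500 / (0.55·0.4500 + 0.75·0.5500) ≈ 0.3750
After a second stylistic marker='absent': P(author P) = 0.45·0.3750 / (0.45·0.3750 + 0.8·0.6250) ≈ 0.2523
After a second stylistic marker='absent': P(author P) = 0.45·0.2523 / (0.45·0.2523 + 0.8·0.7477) ≈ 0.1596

0.160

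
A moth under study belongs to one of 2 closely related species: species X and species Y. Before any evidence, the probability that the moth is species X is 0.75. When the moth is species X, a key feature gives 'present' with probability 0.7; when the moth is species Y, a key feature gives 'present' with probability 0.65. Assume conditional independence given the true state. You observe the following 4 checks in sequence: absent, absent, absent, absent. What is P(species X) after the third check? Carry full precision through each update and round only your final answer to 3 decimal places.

0.654

Each posterior becomes the prior for the next update.
After 'absent': P(species X) = 0.3·0.7500 / (0.3·0.7500 + 0.35·0.2500) ≈ 0.7200
After 'absent': P(species X) = 0.3·0.7200 / (0.3·0.7200 + 0.35·0.2800) ≈ 0.6879
After 'absent': P(species X) = 0.3·0.6879 / (0.3·0.6879 + 0.35·0.3121) ≈ 0.6539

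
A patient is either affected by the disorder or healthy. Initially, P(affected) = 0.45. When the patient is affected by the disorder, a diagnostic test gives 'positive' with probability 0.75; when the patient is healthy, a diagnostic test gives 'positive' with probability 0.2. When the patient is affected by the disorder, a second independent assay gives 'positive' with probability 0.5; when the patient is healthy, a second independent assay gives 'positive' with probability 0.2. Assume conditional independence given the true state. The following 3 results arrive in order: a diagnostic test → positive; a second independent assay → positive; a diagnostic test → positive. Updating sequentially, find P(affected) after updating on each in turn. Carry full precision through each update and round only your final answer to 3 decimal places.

0.966

After a diagnostic test='positive': P(affected) = 0.75·0.4500 / (0.75·0.4500 + 0.2·0.5500) ≈ 0.7542
After a second independent assay='positive': P(affected) = 0.5·0.7542 / (0.5·0.7542 + 0.2·0.2458) ≈ 0.8847
After a diagnostic test='positive': P(affected) = 0.75·0.8847 / (0.75·0.8847 + 0.2·0.1153) ≈ 0.9664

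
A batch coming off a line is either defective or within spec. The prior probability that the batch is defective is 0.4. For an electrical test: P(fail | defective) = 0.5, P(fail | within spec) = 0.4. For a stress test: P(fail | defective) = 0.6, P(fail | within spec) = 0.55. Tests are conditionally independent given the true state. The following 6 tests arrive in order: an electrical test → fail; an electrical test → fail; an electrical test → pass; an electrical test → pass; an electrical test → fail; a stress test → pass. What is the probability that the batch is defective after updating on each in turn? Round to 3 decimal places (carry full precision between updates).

0.446

Apply Bayes' rule sequentially, carrying P(defective) forward.
After an electrical test='fail': P(defective) = 0.5·0.4000 / (0.5·0.4000 + 0.4·0.6000) ≈ 0.4545
After an electrical test='fail': P(defective) = 0.5·0.4545 / (0.5·0.4545 + 0.4·0.5455) ≈ 0.5102
After an electrical test='pass': P(defective) = 0.5·0.5102 / (0.5·0.5102 + 0.6·0.4898) ≈ 0.4647
After an electrical test='pass': P(defective) = 0.5·0.4647 / (0.5·0.4647 + 0.6·0.5353) ≈ 0.4197
After an electrical test='fail': P(defective) = 0.5·0.4197 / (0.5·0.4197 + 0.4·0.5803) ≈ 0.4749
After a stress test='pass': P(defective) = 0.4·0.4749 / (0.4·0.4749 + 0.45·0.5251) ≈ 0.4456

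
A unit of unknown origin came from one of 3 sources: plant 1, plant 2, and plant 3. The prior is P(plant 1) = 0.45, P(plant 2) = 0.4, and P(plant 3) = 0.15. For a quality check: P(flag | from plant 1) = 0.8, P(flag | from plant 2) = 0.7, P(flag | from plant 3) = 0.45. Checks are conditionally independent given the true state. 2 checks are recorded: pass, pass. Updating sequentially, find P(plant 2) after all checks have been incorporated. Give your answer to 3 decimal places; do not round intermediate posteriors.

After 'pass': normaliser = 0.2·0.4500 + 0.3·0.4000 + 0.55·0.1500; P(plant 1) ≈ 0.3077, P(plant 2) ≈ 0.4103, P(plant 3) ≈ 0.2821
After 'pass': normaliser = 0.2·0.3077 + 0.3·0.4103 + 0.55·0.2821; P(plant 1) ≈ 0.1811, P(plant 2) ≈ 0.3623, P(plant 3) ≈ 0.4566

0.362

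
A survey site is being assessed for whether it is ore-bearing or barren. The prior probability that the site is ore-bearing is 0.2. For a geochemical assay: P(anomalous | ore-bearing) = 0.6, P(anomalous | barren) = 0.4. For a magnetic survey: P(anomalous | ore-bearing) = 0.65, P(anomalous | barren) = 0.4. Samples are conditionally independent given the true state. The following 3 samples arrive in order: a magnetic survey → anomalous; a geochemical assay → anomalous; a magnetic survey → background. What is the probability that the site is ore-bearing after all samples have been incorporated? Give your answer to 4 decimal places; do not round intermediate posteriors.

0.2622

After a magnetic survey='anomalous': P(ore) = 0.65·0.2000 / (0.65·0.2000 + 0.4·0.8000) ≈ 0.2889
After a geochemical assay='anomalous': P(ore) = 0.6·0.2889 / (0.6·0.2889 + 0.4·0.7111) ≈ 0.3786
After a magnetic survey='background': P(ore) = 0.35·0.3786 / (0.35·0.3786 + 0.6·0.6214) ≈ 0.2622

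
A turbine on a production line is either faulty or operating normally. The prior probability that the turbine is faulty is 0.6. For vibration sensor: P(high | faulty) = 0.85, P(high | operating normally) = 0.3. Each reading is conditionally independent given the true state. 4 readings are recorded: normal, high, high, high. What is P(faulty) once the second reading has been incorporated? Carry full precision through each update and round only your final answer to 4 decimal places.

After 'normal': P(faulty) = 0.15·0.6000 / (0.15·0.6000 + 0.7·0.4000) ≈ 0.2432
After 'high': P(faulty) = 0.85·0.2432 / (0.85·0.2432 + 0.3·0.7568) ≈ 0.4766

0.4766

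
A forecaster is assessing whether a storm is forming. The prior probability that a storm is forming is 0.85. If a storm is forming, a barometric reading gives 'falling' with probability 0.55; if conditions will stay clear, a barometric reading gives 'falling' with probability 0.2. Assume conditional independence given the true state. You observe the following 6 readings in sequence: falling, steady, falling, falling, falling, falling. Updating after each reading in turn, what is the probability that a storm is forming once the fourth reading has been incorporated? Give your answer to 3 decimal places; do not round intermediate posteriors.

After 'falling': P(storm) = 0.55·0.8500 / (0.55·0.8500 + 0.2·0.1500) ≈ 0.9397
After 'steady': P(storm) = 0.45·0.9397 / (0.45·0.9397 + 0.8·0.0603) ≈ 0.8976
After 'falling': P(storm) = 0.55·0.8976 / (0.55·0.8976 + 0.2·0.1024) ≈ 0.9602
After 'falling': P(storm) = 0.55·0.9602 / (0.55·0.9602 + 0.2·0.0398) ≈ 0.9851

0.985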